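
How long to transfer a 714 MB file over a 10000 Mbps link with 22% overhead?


Effective throughput = 10000 * (1 - 22/100) = 7800 Mbps
File size in Mb = 714 * 8 = 5712 Mb
Time = 5712 / 7800
Time = 0.7323 seconds


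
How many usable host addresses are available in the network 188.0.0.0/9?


Host bits = 32 - 9 = 23
Total addresses = 2^23 = 8388608
Usable = total - 2 (network and broadcast)
Usable hosts: 8388606


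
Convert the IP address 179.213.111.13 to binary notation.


179 = 10110011
213 = 11010101
111 = 01101111
13 = 00001101
Binary: 10110011.11010101.01101111.00001101


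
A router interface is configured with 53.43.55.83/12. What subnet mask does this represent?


/12 means 12 network bits, 20 host bits
Binary: 11111111111100000000000000000000
Mask: 255.240.0.0


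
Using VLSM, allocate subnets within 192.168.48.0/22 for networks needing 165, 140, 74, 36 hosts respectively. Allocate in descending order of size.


165 hosts -> /24 (254 usable): 192.168.48.0/24
140 hosts -> /24 (254 usable): 192.168.49.0/24
74 hosts -> /25 (126 usable): 192.168.50.0/25
36 hosts -> /26 (62 usable): 192.168.50.128/26
Allocation: 192.168.48.0/24 (165 hosts, 254 usable); 192.168.49.0/24 (140 hosts, 254 usable); 192.168.50.0/25 (74 hosts, 126 usable); 192.168.50.128/26 (36 hosts, 62 usable)


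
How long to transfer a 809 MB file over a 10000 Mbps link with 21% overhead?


Effective throughput = 10000 * (1 - 21/100) = 7900 Mbps
File size in Mb = 809 * 8 = 6472 Mb
Time = 6472 / 7900
Time = 0.8192 seconds


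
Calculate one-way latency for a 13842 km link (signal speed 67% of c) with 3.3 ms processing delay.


Speed = 0.67 * 3e5 km/s = 201000 km/s
Propagation delay = 13842 / 201000 = 0.0689 s = 68.8657 ms
Processing delay = 3.3 ms
Total one-way latency = 72.1657 ms


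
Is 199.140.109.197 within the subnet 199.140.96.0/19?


Subnet network: 199.140.96.0
Test IP AND mask: 199.140.96.0
Yes, 199.140.109.197 is in 199.140.96.0/19


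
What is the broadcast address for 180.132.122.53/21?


Network: 180.132.120.0/21
Host bits = 11
Set all host bits to 1:
Broadcast: 180.132.127.255


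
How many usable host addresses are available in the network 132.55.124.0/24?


Host bits = 32 - 24 = 8
Total addresses = 2^8 = 256
Usable = total - 2 (network and broadcast)
Usable hosts: 254


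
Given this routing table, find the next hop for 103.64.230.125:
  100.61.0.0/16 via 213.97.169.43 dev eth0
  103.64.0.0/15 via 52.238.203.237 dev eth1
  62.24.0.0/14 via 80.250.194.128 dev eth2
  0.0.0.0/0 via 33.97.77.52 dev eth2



Longest prefix match for 103.64.230.125:
  /16 100.61.0.0: no
  /15 103.64.0.0: MATCH
  /14 62.24.0.0: no
  /0 0.0.0.0: MATCH
Selected: next-hop 52.238.203.237 via eth1 (matched /15)


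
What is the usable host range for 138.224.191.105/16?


Network: 138.224.0.0
Broadcast: 138.224.255.255
First usable = network + 1
Last usable = broadcast - 1
Range: 138.224.0.1 to 138.224.255.254


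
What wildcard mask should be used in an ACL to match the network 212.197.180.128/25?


Subnet mask: 255.255.255.128
Wildcard = 255.255.255.255 - subnet mask
255 - 255 = 0
255 - 255 = 0
255 - 255 = 0
255 - 128 = 127
Wildcard: 0.0.0.127


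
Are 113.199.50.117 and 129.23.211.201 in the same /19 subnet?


Mask: 255.255.224.0
113.199.50.117 AND mask = 113.199.32.0
129.23.211.201 AND mask = 129.23.192.0
No, different subnets (113.199.32.0 vs 129.23.192.0)


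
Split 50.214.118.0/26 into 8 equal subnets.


New prefix = 26 + 3 = 29
Each subnet has 8 addresses
  50.214.118.0/29
  50.214.118.8/29
  50.214.118.16/29
  50.214.118.24/29
  50.214.118.32/29
  50.214.118.40/29
  50.214.118.48/29
  50.214.118.56/29
Subnets: 50.214.118.0/29, 50.214.118.8/29, 50.214.118.16/29, 50.214.118.24/29, 50.214.118.32/29, 50.214.118.40/29, 50.214.118.48/29, 50.214.118.56/29


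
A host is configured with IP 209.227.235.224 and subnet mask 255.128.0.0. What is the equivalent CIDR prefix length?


Binary: 11111111.10000000.00000000.00000000
Count leading 1s
Prefix: /9


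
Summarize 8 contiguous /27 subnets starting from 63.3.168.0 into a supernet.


Original prefix: /27
Number of subnets: 8 = 2^3
New prefix = 27 - 3 = 24
Supernet: 63.3.168.0/24


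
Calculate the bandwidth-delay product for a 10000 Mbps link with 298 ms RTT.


BDP = bandwidth * RTT
= 10000 Mbps * 298 ms
= 10000 * 1e6 * 298 / 1000 bits
= 2980000000 bits
= 372500000 bytes
= 363769.5312 KB
BDP = 2980000000 bits (372500000 bytes)


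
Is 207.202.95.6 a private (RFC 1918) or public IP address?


RFC 1918 private ranges:
  10.0.0.0/8 (10.0.0.0 - 10.255.255.255)
  172.16.0.0/12 (172.16.0.0 - 172.31.255.255)
  192.168.0.0/16 (192.168.0.0 - 192.168.255.255)
Public (not in any RFC 1918 range)


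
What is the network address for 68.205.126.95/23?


IP:   01000100.11001101.01111110.01011111
Mask: 11111111.11111111.11111110.00000000
AND operation:
Net:  01000100.11001101.01111110.00000000
Network: 68.205.126.0/23


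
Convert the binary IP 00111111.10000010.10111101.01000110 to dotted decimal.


00111111 = 63
10000010 = 130
10111101 = 189
01000110 = 70
IP: 63.130.189.70


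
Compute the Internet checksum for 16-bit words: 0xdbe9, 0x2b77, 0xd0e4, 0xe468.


Sum all words (with carry folding):
+ 0xdbe9 = 0xdbe9
+ 0x2b77 = 0x0761
+ 0xd0e4 = 0xd845
+ 0xe468 = 0xbcae
One's complement: ~0xbcae
Checksum = 0x4351


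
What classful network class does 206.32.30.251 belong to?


First octet: 206
Binary: 11001110
110xxxxx -> Class C (192-223)
Class C, default mask 255.255.255.0 (/24)


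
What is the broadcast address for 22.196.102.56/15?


Network: 22.196.0.0/15
Host bits = 17
Set all host bits to 1:
Broadcast: 22.197.255.255


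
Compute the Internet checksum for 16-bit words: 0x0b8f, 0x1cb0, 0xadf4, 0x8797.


Sum all words (with carry folding):
+ 0x0b8f = 0x0b8f
+ 0x1cb0 = 0x283f
+ 0xadf4 = 0xd633
+ 0x8797 = 0x5dcb
One's complement: ~0x5dcb
Checksum = 0xa234


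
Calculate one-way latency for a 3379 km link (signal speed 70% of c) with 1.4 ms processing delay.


Speed = 0.7 * 3e5 km/s = 210000 km/s
Propagation delay = 3379 / 210000 = 0.0161 s = 16.0905 ms
Processing delay = 1.4 ms
Total one-way latency = 17.4905 ms


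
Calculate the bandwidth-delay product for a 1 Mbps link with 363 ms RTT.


BDP = bandwidth * RTT
= 1 Mbps * 363 ms
= 1 * 1e6 * 363 / 1000 bits
= 363000 bits
= 45375 bytes
= 44.3115 KB
BDP = 363000 bits (45375 bytes)


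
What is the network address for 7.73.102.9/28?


IP:   00000111.01001001.01100110.00001001
Mask: 11111111.11111111.11111111.11110000
AND operation:
Net:  00000111.01001001.01100110.00000000
Network: 7.73.102.0/28


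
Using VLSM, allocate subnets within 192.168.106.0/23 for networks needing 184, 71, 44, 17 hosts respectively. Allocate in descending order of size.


184 hosts -> /24 (254 usable): 192.168.106.0/24
71 hosts -> /25 (126 usable): 192.168.107.0/25
44 hosts -> /26 (62 usable): 192.168.107.128/26
17 hosts -> /27 (30 usable): 192.168.107.192/27
Allocation: 192.168.106.0/24 (184 hosts, 254 usable); 192.168.107.0/25 (71 hosts, 126 usable); 192.168.107.128/26 (44 hosts, 62 usable); 192.168.107.192/27 (17 hosts, 30 usable)


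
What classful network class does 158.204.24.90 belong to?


First octet: 158
Binary: 10011110
10xxxxxx -> Class B (128-191)
Class B, default mask 255.255.0.0 (/16)


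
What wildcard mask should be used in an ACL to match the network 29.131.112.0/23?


Subnet mask: 255.255.254.0
Wildcard = 255.255.255.255 - subnet mask
255 - 255 = 0
255 - 255 = 0
255 - 254 = 1
255 - 0 = 255
Wildcard: 0.0.1.255


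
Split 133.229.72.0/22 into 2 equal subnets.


New prefix = 22 + 1 = 23
Each subnet has 512 addresses
  133.229.72.0/23
  133.229.74.0/23
Subnets: 133.229.72.0/23, 133.229.74.0/23


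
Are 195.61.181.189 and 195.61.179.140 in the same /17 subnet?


Mask: 255.255.128.0
195.61.181.189 AND mask = 195.61.128.0
195.61.179.140 AND mask = 195.61.128.0
Yes, same subnet (195.61.128.0)


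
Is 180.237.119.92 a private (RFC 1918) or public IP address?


RFC 1918 private ranges:
  10.0.0.0/8 (10.0.0.0 - 10.255.255.255)
  172.16.0.0/12 (172.16.0.0 - 172.31.255.255)
  192.168.0.0/16 (192.168.0.0 - 192.168.255.255)
Public (not in any RFC 1918 range)


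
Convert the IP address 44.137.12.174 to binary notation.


44 = 00101100
137 = 10001001
12 = 00001100
174 = 10101110
Binary: 00101100.10001001.00001100.10101110


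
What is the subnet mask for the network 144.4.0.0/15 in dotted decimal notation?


/15 means 15 network bits, 17 host bits
Binary: 11111111111111100000000000000000
Mask: 255.254.0.0


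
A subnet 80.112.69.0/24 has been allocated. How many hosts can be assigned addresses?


Host bits = 32 - 24 = 8
Total addresses = 2^8 = 256
Usable = total - 2 (network and broadcast)
Usable hosts: 254


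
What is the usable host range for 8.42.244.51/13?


Network: 8.40.0.0
Broadcast: 8.47.255.255
First usable = network + 1
Last usable = broadcast - 1
Range: 8.40.0.1 to 8.47.255.254


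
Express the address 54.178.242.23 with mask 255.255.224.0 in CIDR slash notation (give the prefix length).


Binary: 11111111.11111111.11100000.00000000
Count leading 1s
Prefix: /19


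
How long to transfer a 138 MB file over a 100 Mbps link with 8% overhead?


Effective throughput = 100 * (1 - 8/100) = 92 Mbps
File size in Mb = 138 * 8 = 1104 Mb
Time = 1104 / 92
Time = 12 seconds


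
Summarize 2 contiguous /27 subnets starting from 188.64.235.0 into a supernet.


Original prefix: /27
Number of subnets: 2 = 2^1
New prefix = 27 - 1 = 26
Supernet: 188.64.235.0/26


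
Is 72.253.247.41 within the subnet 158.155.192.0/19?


Subnet network: 158.155.192.0
Test IP AND mask: 72.253.224.0
No, 72.253.247.41 is not in 158.155.192.0/19


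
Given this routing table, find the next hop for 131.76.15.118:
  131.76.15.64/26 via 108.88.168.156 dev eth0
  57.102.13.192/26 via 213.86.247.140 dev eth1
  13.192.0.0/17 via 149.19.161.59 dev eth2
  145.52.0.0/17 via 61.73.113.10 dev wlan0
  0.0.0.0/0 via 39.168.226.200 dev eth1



Longest prefix match for 131.76.15.118:
  /26 131.76.15.64: MATCH
  /26 57.102.13.192: no
  /17 13.192.0.0: no
  /17 145.52.0.0: no
  /0 0.0.0.0: MATCH
Selected: next-hop 108.88.168.156 via eth0 (matched /26)


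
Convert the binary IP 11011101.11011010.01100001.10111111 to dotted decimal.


11011101 = 221
11011010 = 218
01100001 = 97
10111111 = 191
IP: 221.218.97.191


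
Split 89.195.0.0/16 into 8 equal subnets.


New prefix = 16 + 3 = 19
Each subnet has 8192 addresses
  89.195.0.0/19
  89.195.32.0/19
  89.195.64.0/19
  89.195.96.0/19
  89.195.128.0/19
  89.195.160.0/19
  89.195.192.0/19
  89.195.224.0/19
Subnets: 89.195.0.0/19, 89.195.32.0/19, 89.195.64.0/19, 89.195.96.0/19, 89.195.128.0/19, 89.195.160.0/19, 89.195.192.0/19, 89.195.224.0/19


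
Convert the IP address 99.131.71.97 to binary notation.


99 = 01100011
131 = 10000011
71 = 01000111
97 = 01100001
Binary: 01100011.10000011.01000111.01100001


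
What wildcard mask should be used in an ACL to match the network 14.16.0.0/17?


Subnet mask: 255.255.128.0
Wildcard = 255.255.255.255 - subnet mask
255 - 255 = 0
255 - 255 = 0
255 - 128 = 127
255 - 0 = 255
Wildcard: 0.0.127.255


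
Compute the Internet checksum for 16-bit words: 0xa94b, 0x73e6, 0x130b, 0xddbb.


Sum all words (with carry folding):
+ 0xa94b = 0xa94b
+ 0x73e6 = 0x1d32
+ 0x130b = 0x303d
+ 0xddbb = 0x0df9
One's complement: ~0x0df9
Checksum = 0xf206


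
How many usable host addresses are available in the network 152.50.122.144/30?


Host bits = 32 - 30 = 2
Total addresses = 2^2 = 4
Usable = total - 2 (network and broadcast)
Usable hosts: 2


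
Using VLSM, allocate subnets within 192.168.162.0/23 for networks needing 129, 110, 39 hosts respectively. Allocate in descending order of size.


129 hosts -> /24 (254 usable): 192.168.162.0/24
110 hosts -> /25 (126 usable): 192.168.163.0/25
39 hosts -> /26 (62 usable): 192.168.163.128/26
Allocation: 192.168.162.0/24 (129 hosts, 254 usable); 192.168.163.0/25 (110 hosts, 126 usable); 192.168.163.128/26 (39 hosts, 62 usable)


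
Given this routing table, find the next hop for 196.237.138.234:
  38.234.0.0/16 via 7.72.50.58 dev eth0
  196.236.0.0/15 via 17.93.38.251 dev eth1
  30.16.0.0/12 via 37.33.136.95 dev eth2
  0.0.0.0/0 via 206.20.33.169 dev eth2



Longest prefix match for 196.237.138.234:
  /16 38.234.0.0: no
  /15 196.236.0.0: MATCH
  /12 30.16.0.0: no
  /0 0.0.0.0: MATCH
Selected: next-hop 17.93.38.251 via eth1 (matched /15)


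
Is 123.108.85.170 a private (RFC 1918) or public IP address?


RFC 1918 private ranges:
  10.0.0.0/8 (10.0.0.0 - 10.255.255.255)
  172.16.0.0/12 (172.16.0.0 - 172.31.255.255)
  192.168.0.0/16 (192.168.0.0 - 192.168.255.255)
Public (not in any RFC 1918 range)


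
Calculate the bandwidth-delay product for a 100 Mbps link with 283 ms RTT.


BDP = bandwidth * RTT
= 100 Mbps * 283 ms
= 100 * 1e6 * 283 / 1000 bits
= 28300000 bits
= 3537500 bytes
= 3454.5898 KB
BDP = 28300000 bits (3537500 bytes)


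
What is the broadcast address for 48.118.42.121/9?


Network: 48.0.0.0/9
Host bits = 23
Set all host bits to 1:
Broadcast: 48.127.255.255


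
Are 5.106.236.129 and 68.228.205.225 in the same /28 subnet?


Mask: 255.255.255.240
5.106.236.129 AND mask = 5.106.236.128
68.228.205.225 AND mask = 68.228.205.224
No, different subnets (5.106.236.128 vs 68.228.205.224)


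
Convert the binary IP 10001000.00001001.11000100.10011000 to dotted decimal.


10001000 = 136
00001001 = 9
11000100 = 196
10011000 = 152
IP: 136.9.196.152


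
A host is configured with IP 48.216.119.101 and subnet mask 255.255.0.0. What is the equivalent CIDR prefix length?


Binary: 11111111.11111111.00000000.00000000
Count leading 1s
Prefix: /16


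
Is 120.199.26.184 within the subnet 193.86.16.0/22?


Subnet network: 193.86.16.0
Test IP AND mask: 120.199.24.0
No, 120.199.26.184 is not in 193.86.16.0/22


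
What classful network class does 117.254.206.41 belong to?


First octet: 117
Binary: 01110101
0xxxxxxx -> Class A (1-126)
Class A, default mask 255.0.0.0 (/8)


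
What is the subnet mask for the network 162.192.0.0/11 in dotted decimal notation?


/11 means 11 network bits, 21 host bits
Binary: 11111111111000000000000000000000
Mask: 255.224.0.0


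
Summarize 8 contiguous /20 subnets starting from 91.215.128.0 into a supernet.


Original prefix: /20
Number of subnets: 8 = 2^3
New prefix = 20 - 3 = 17
Supernet: 91.215.128.0/17


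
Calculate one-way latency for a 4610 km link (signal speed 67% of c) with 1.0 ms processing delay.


Speed = 0.67 * 3e5 km/s = 201000 km/s
Propagation delay = 4610 / 201000 = 0.0229 s = 22.9353 ms
Processing delay = 1.0 ms
Total one-way latency = 23.9353 ms


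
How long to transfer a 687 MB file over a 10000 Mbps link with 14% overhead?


Effective throughput = 10000 * (1 - 14/100) = 8600 Mbps
File size in Mb = 687 * 8 = 5496 Mb
Time = 5496 / 8600
Time = 0.6391 seconds


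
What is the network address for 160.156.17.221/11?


IP:   10100000.10011100.00010001.11011101
Mask: 11111111.11100000.00000000.00000000
AND operation:
Net:  10100000.10000000.00000000.00000000
Network: 160.128.0.0/11


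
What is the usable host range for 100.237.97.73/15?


Network: 100.236.0.0
Broadcast: 100.237.255.255
First usable = network + 1
Last usable = broadcast - 1
Range: 100.236.0.1 to 100.237.255.254


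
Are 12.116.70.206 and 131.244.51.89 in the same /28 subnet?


Mask: 255.255.255.240
12.116.70.206 AND mask = 12.116.70.192
131.244.51.89 AND mask = 131.244.51.80
No, different subnets (12.116.70.192 vs 131.244.51.80)


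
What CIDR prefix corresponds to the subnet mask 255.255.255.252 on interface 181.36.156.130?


Binary: 11111111.11111111.11111111.11111100
Count leading 1s
Prefix: /30


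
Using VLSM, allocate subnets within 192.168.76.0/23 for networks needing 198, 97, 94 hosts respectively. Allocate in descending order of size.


198 hosts -> /24 (254 usable): 192.168.76.0/24
97 hosts -> /25 (126 usable): 192.168.77.0/25
94 hosts -> /25 (126 usable): 192.168.77.128/25
Allocation: 192.168.76.0/24 (198 hosts, 254 usable); 192.168.77.0/25 (97 hosts, 126 usable); 192.168.77.128/25 (94 hosts, 126 usable)


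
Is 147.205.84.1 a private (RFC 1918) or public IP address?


RFC 1918 private ranges:
  10.0.0.0/8 (10.0.0.0 - 10.255.255.255)
  172.16.0.0/12 (172.16.0.0 - 172.31.255.255)
  192.168.0.0/16 (192.168.0.0 - 192.168.255.255)
Public (not in any RFC 1918 range)


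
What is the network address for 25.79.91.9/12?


IP:   00011001.01001111.01011011.00001001
Mask: 11111111.11110000.00000000.00000000
AND operation:
Net:  00011001.01000000.00000000.00000000
Network: 25.64.0.0/12


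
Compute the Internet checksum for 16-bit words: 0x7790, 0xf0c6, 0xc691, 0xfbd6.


Sum all words (with carry folding):
+ 0x7790 = 0x7790
+ 0xf0c6 = 0x6857
+ 0xc691 = 0x2ee9
+ 0xfbd6 = 0x2ac0
One's complement: ~0x2ac0
Checksum = 0xd53f


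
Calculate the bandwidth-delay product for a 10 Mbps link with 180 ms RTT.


BDP = bandwidth * RTT
= 10 Mbps * 180 ms
= 10 * 1e6 * 180 / 1000 bits
= 1800000 bits
= 225000 bytes
= 219.7266 KB
BDP = 1800000 bits (225000 bytes)


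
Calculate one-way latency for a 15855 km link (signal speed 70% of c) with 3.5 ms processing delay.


Speed = 0.7 * 3e5 km/s = 210000 km/s
Propagation delay = 15855 / 210000 = 0.0755 s = 75.5 ms
Processing delay = 3.5 ms
Total one-way latency = 79 ms


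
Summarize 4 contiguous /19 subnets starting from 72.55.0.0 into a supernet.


Original prefix: /19
Number of subnets: 4 = 2^2
New prefix = 19 - 2 = 17
Supernet: 72.55.0.0/17


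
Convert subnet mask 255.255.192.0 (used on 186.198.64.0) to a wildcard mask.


Subnet mask: 255.255.192.0
Wildcard = 255.255.255.255 - subnet mask
255 - 255 = 0
255 - 255 = 0
255 - 192 = 63
255 - 0 = 255
Wildcard: 0.0.63.255


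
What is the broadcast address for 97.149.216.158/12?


Network: 97.144.0.0/12
Host bits = 20
Set all host bits to 1:
Broadcast: 97.159.255.255


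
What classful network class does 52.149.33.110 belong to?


First octet: 52
Binary: 00110100
0xxxxxxx -> Class A (1-126)
Class A, default mask 255.0.0.0 (/8)


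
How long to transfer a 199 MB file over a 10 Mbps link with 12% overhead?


Effective throughput = 10 * (1 - 12/100) = 8.8 Mbps
File size in Mb = 199 * 8 = 1592 Mb
Time = 1592 / 8.8
Time = 180.9091 seconds


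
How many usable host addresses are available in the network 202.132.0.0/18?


Host bits = 32 - 18 = 14
Total addresses = 2^14 = 16384
Usable = total - 2 (network and broadcast)
Usable hosts: 16382


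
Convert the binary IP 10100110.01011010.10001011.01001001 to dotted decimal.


10100110 = 166
01011010 = 90
10001011 = 139
01001001 = 73
IP: 166.90.139.73


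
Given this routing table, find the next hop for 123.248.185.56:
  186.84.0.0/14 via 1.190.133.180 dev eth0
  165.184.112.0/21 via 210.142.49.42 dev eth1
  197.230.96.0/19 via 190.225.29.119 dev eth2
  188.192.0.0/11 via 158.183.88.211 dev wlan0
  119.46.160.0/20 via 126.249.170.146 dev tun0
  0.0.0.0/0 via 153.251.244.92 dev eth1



Longest prefix match for 123.248.185.56:
  /14 186.84.0.0: no
  /21 165.184.112.0: no
  /19 197.230.96.0: no
  /11 188.192.0.0: no
  /20 119.46.160.0: no
  /0 0.0.0.0: MATCH
Selected: next-hop 153.251.244.92 via eth1 (matched /0)


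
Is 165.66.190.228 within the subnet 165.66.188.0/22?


Subnet network: 165.66.188.0
Test IP AND mask: 165.66.188.0
Yes, 165.66.190.228 is in 165.66.188.0/22


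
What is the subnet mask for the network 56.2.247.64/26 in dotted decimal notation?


/26 means 26 network bits, 6 host bits
Binary: 11111111111111111111111111000000
Mask: 255.255.255.192


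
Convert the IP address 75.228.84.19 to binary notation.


75 = 01001011
228 = 11100100
84 = 01010100
19 = 00010011
Binary: 01001011.11100100.01010100.00010011


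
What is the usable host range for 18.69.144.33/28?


Network: 18.69.144.32
Broadcast: 18.69.144.47
First usable = network + 1
Last usable = broadcast - 1
Range: 18.69.144.33 to 18.69.144.46


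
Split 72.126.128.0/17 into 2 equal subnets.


New prefix = 17 + 1 = 18
Each subnet has 16384 addresses
  72.126.128.0/18
  72.126.192.0/18
Subnets: 72.126.128.0/18, 72.126.192.0/18


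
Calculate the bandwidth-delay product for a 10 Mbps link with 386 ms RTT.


BDP = bandwidth * RTT
= 10 Mbps * 386 ms
= 10 * 1e6 * 386 / 1000 bits
= 3860000 bits
= 482500 bytes
= 471.1914 KB
BDP = 3860000 bits (482500 bytes)


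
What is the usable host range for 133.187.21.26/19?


Network: 133.187.0.0
Broadcast: 133.187.31.255
First usable = network + 1
Last usable = broadcast - 1
Range: 133.187.0.1 to 133.187.31.254


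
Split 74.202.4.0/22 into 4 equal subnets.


New prefix = 22 + 2 = 24
Each subnet has 256 addresses
  74.202.4.0/24
  74.202.5.0/24
  74.202.6.0/24
  74.202.7.0/24
Subnets: 74.202.4.0/24, 74.202.5.0/24, 74.202.6.0/24, 74.202.7.0/24


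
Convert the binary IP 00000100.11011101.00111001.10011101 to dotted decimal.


00000100 = 4
11011101 = 221
00111001 = 57
10011101 = 157
IP: 4.221.57.157


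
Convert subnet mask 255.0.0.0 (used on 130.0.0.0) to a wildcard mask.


Subnet mask: 255.0.0.0
Wildcard = 255.255.255.255 - subnet mask
255 - 255 = 0
255 - 0 = 255
255 - 0 = 255
255 - 0 = 255
Wildcard: 0.255.255.255


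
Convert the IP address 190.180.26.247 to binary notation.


190 = 10111110
180 = 10110100
26 = 00011010
247 = 11110111
Binary: 10111110.10110100.00011010.11110111


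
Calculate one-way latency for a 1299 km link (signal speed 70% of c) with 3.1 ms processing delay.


Speed = 0.7 * 3e5 km/s = 210000 km/s
Propagation delay = 1299 / 210000 = 0.0062 s = 6.1857 ms
Processing delay = 3.1 ms
Total one-way latency = 9.2857 ms


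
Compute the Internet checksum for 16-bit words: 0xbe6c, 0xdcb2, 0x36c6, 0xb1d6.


Sum all words (with carry folding):
+ 0xbe6c = 0xbe6c
+ 0xdcb2 = 0x9b1f
+ 0x36c6 = 0xd1e5
+ 0xb1d6 = 0x83bc
One's complement: ~0x83bc
Checksum = 0x7c43


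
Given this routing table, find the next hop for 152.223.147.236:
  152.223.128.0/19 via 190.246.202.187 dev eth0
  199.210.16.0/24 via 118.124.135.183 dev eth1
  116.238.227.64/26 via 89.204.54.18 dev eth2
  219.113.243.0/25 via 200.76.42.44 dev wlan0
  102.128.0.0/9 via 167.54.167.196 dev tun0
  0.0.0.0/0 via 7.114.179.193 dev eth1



Longest prefix match for 152.223.147.236:
  /19 152.223.128.0: MATCH
  /24 199.210.16.0: no
  /26 116.238.227.64: no
  /25 219.113.243.0: no
  /9 102.128.0.0: no
  /0 0.0.0.0: MATCH
Selected: next-hop 190.246.202.187 via eth0 (matched /19)


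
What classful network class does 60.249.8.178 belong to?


First octet: 60
Binary: 00111100
0xxxxxxx -> Class A (1-126)
Class A, default mask 255.0.0.0 (/8)


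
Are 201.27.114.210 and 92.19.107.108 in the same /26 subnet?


Mask: 255.255.255.192
201.27.114.210 AND mask = 201.27.114.192
92.19.107.108 AND mask = 92.19.107.64
No, different subnets (201.27.114.192 vs 92.19.107.64)


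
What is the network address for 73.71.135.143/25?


IP:   01001001.01000111.10000111.10001111
Mask: 11111111.11111111.11111111.10000000
AND operation:
Net:  01001001.01000111.10000111.10000000
Network: 73.71.135.128/25


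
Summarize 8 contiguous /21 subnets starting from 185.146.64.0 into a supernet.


Original prefix: /21
Number of subnets: 8 = 2^3
New prefix = 21 - 3 = 18
Supernet: 185.146.64.0/18


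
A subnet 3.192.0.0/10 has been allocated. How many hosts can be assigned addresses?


Host bits = 32 - 10 = 22
Total addresses = 2^22 = 4194304
Usable = total - 2 (network and broadcast)
Usable hosts: 4194302


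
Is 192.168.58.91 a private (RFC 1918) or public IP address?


RFC 1918 private ranges:
  10.0.0.0/8 (10.0.0.0 - 10.255.255.255)
  172.16.0.0/12 (172.16.0.0 - 172.31.255.255)
  192.168.0.0/16 (192.168.0.0 - 192.168.255.255)
Private (in 192.168.0.0/16)


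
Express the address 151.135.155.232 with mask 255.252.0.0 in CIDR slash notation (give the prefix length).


Binary: 11111111.11111100.00000000.00000000
Count leading 1s
Prefix: /14


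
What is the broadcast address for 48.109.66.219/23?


Network: 48.109.66.0/23
Host bits = 9
Set all host bits to 1:
Broadcast: 48.109.67.255


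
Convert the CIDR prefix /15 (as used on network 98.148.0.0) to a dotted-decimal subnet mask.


/15 means 15 network bits, 17 host bits
Binary: 11111111111111100000000000000000
Mask: 255.254.0.0


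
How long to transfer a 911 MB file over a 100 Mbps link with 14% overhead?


Effective throughput = 100 * (1 - 14/100) = 86 Mbps
File size in Mb = 911 * 8 = 7288 Mb
Time = 7288 / 86
Time = 84.7442 seconds


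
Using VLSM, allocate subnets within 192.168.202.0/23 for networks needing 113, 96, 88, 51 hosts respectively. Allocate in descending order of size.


113 hosts -> /25 (126 usable): 192.168.202.0/25
96 hosts -> /25 (126 usable): 192.168.202.128/25
88 hosts -> /25 (126 usable): 192.168.203.0/25
51 hosts -> /26 (62 usable): 192.168.203.128/26
Allocation: 192.168.202.0/25 (113 hosts, 126 usable); 192.168.202.128/25 (96 hosts, 126 usable); 192.168.203.0/25 (88 hosts, 126 usable); 192.168.203.128/26 (51 hosts, 62 usable)


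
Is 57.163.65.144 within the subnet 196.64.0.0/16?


Subnet network: 196.64.0.0
Test IP AND mask: 57.163.0.0
No, 57.163.65.144 is not in 196.64.0.0/16


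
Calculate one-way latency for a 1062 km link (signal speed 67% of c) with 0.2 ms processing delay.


Speed = 0.67 * 3e5 km/s = 201000 km/s
Propagation delay = 1062 / 201000 = 0.0053 s = 5.2836 ms
Processing delay = 0.2 ms
Total one-way latency = 5.4836 ms


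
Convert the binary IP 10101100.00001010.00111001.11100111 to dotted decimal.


10101100 = 172
00001010 = 10
00111001 = 57
11100111 = 231
IP: 172.10.57.231


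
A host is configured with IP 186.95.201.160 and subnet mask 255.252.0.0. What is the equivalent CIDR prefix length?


Binary: 11111111.11111100.00000000.00000000
Count leading 1s
Prefix: /14


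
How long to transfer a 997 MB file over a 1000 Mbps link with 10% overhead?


Effective throughput = 1000 * (1 - 10/100) = 900 Mbps
File size in Mb = 997 * 8 = 7976 Mb
Time = 7976 / 900
Time = 8.8622 seconds


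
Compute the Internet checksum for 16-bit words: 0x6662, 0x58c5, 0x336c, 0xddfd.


Sum all words (with carry folding):
+ 0x6662 = 0x6662
+ 0x58c5 = 0xbf27
+ 0x336c = 0xf293
+ 0xddfd = 0xd091
One's complement: ~0xd091
Checksum = 0x2f6e


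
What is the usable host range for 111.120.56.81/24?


Network: 111.120.56.0
Broadcast: 111.120.56.255
First usable = network + 1
Last usable = broadcast - 1
Range: 111.120.56.1 to 111.120.56.254


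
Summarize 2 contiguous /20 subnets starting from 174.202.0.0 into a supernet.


Original prefix: /20
Number of subnets: 2 = 2^1
New prefix = 20 - 1 = 19
Supernet: 174.202.0.0/19


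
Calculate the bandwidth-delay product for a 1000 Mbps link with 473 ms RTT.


BDP = bandwidth * RTT
= 1000 Mbps * 473 ms
= 1000 * 1e6 * 473 / 1000 bits
= 473000000 bits
= 59125000 bytes
= 57739.2578 KB
BDP = 473000000 bits (59125000 bytes)


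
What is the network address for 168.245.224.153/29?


IP:   10101000.11110101.11100000.10011001
Mask: 11111111.11111111.11111111.11111000
AND operation:
Net:  10101000.11110101.11100000.10011000
Network: 168.245.224.152/29


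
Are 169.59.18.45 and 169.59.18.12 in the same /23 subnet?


Mask: 255.255.254.0
169.59.18.45 AND mask = 169.59.18.0
169.59.18.12 AND mask = 169.59.18.0
Yes, same subnet (169.59.18.0)


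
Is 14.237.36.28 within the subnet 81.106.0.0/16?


Subnet network: 81.106.0.0
Test IP AND mask: 14.237.0.0
No, 14.237.36.28 is not in 81.106.0.0/16


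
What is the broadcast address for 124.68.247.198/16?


Network: 124.68.0.0/16
Host bits = 16
Set all host bits to 1:
Broadcast: 124.68.255.255


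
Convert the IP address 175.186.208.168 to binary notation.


175 = 10101111
186 = 10111010
208 = 11010000
168 = 10101000
Binary: 10101111.10111010.11010000.10101000


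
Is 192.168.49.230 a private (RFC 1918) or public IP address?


RFC 1918 private ranges:
  10.0.0.0/8 (10.0.0.0 - 10.255.255.255)
  172.16.0.0/12 (172.16.0.0 - 172.31.255.255)
  192.168.0.0/16 (192.168.0.0 - 192.168.255.255)
Private (in 192.168.0.0/16)


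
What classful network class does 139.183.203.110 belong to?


First octet: 139
Binary: 10001011
10xxxxxx -> Class B (128-191)
Class B, default mask 255.255.0.0 (/16)


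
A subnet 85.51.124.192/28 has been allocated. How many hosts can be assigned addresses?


Host bits = 32 - 28 = 4
Total addresses = 2^4 = 16
Usable = total - 2 (network and broadcast)
Usable hosts: 14


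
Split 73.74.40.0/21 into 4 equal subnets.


New prefix = 21 + 2 = 23
Each subnet has 512 addresses
  73.74.40.0/23
  73.74.42.0/23
  73.74.44.0/23
  73.74.46.0/23
Subnets: 73.74.40.0/23, 73.74.42.0/23, 73.74.44.0/23, 73.74.46.0/23


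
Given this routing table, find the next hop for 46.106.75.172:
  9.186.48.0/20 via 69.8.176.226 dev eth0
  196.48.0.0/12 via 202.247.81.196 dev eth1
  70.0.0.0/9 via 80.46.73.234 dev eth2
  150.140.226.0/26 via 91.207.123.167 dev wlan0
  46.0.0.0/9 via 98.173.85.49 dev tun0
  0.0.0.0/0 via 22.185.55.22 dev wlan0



Longest prefix match for 46.106.75.172:
  /20 9.186.48.0: no
  /12 196.48.0.0: no
  /9 70.0.0.0: no
  /26 150.140.226.0: no
  /9 46.0.0.0: MATCH
  /0 0.0.0.0: MATCH
Selected: next-hop 98.173.85.49 via tun0 (matched /9)


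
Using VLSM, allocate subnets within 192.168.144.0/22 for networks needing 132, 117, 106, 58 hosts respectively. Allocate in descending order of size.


132 hosts -> /24 (254 usable): 192.168.144.0/24
117 hosts -> /25 (126 usable): 192.168.145.0/25
106 hosts -> /25 (126 usable): 192.168.145.128/25
58 hosts -> /26 (62 usable): 192.168.146.0/26
Allocation: 192.168.144.0/24 (132 hosts, 254 usable); 192.168.145.0/25 (117 hosts, 126 usable); 192.168.145.128/25 (106 hosts, 126 usable); 192.168.146.0/26 (58 hosts, 62 usable)


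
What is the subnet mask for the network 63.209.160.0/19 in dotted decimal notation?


/19 means 19 network bits, 13 host bits
Binary: 11111111111111111110000000000000
Mask: 255.255.224.0


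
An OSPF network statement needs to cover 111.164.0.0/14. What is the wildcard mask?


Subnet mask: 255.252.0.0
Wildcard = 255.255.255.255 - subnet mask
255 - 255 = 0
255 - 252 = 3
255 - 0 = 255
255 - 0 = 255
Wildcard: 0.3.255.255


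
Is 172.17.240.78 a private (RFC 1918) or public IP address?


RFC 1918 private ranges:
  10.0.0.0/8 (10.0.0.0 - 10.255.255.255)
  172.16.0.0/12 (172.16.0.0 - 172.31.255.255)
  192.168.0.0/16 (192.168.0.0 - 192.168.255.255)
Private (in 172.16.0.0/12)


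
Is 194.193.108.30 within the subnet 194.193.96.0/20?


Subnet network: 194.193.96.0
Test IP AND mask: 194.193.96.0
Yes, 194.193.108.30 is in 194.193.96.0/20


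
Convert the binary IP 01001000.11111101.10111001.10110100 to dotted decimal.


01001000 = 72
11111101 = 253
10111001 = 185
10110100 = 180
IP: 72.253.185.180


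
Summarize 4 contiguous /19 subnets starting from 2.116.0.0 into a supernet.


Original prefix: /19
Number of subnets: 4 = 2^2
New prefix = 19 - 2 = 17
Supernet: 2.116.0.0/17


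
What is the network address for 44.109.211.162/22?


IP:   00101100.01101101.11010011.10100010
Mask: 11111111.11111111.11111100.00000000
AND operation:
Net:  00101100.01101101.11010000.00000000
Network: 44.109.208.0/22


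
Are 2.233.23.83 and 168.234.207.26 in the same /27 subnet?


Mask: 255.255.255.224
2.233.23.83 AND mask = 2.233.23.64
168.234.207.26 AND mask = 168.234.207.0
No, different subnets (2.233.23.64 vs 168.234.207.0)


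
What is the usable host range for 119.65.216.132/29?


Network: 119.65.216.128
Broadcast: 119.65.216.135
First usable = network + 1
Last usable = broadcast - 1
Range: 119.65.216.129 to 119.65.216.134


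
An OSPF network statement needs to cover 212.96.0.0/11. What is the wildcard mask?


Subnet mask: 255.224.0.0
Wildcard = 255.255.255.255 - subnet mask
255 - 255 = 0
255 - 224 = 31
255 - 0 = 255
255 - 0 = 255
Wildcard: 0.31.255.255


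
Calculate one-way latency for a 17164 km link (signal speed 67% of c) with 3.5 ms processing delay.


Speed = 0.67 * 3e5 km/s = 201000 km/s
Propagation delay = 17164 / 201000 = 0.0854 s = 85.393 ms
Processing delay = 3.5 ms
Total one-way latency = 88.893 ms


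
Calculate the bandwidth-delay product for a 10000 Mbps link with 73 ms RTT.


BDP = bandwidth * RTT
= 10000 Mbps * 73 ms
= 10000 * 1e6 * 73 / 1000 bits
= 730000000 bits
= 91250000 bytes
= 89111.3281 KB
BDP = 730000000 bits (91250000 bytes)


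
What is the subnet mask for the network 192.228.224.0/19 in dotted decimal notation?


/19 means 19 network bits, 13 host bits
Binary: 11111111111111111110000000000000
Mask: 255.255.224.0


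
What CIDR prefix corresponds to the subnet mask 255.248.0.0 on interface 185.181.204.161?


Binary: 11111111.11111000.00000000.00000000
Count leading 1s
Prefix: /13


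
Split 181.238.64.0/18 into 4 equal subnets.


New prefix = 18 + 2 = 20
Each subnet has 4096 addresses
  181.238.64.0/20
  181.238.80.0/20
  181.238.96.0/20
  181.238.112.0/20
Subnets: 181.238.64.0/20, 181.238.80.0/20, 181.238.96.0/20, 181.238.112.0/20


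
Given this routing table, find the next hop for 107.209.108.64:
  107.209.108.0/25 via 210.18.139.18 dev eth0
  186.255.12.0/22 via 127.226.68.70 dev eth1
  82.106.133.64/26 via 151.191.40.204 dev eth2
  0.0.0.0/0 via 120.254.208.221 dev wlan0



Longest prefix match for 107.209.108.64:
  /25 107.209.108.0: MATCH
  /22 186.255.12.0: no
  /26 82.106.133.64: no
  /0 0.0.0.0: MATCH
Selected: next-hop 210.18.139.18 via eth0 (matched /25)


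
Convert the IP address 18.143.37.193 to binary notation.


18 = 00010010
143 = 10001111
37 = 00100101
193 = 11000001
Binary: 00010010.10001111.00100101.11000001


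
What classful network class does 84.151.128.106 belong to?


First octet: 84
Binary: 01010100
0xxxxxxx -> Class A (1-126)
Class A, default mask 255.0.0.0 (/8)


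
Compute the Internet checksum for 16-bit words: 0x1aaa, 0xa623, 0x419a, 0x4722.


Sum all words (with carry folding):
+ 0x1aaa = 0x1aaa
+ 0xa623 = 0xc0cd
+ 0x419a = 0x0268
+ 0x4722 = 0x498a
One's complement: ~0x498a
Checksum = 0xb675


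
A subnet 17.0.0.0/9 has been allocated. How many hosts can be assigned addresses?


Host bits = 32 - 9 = 23
Total addresses = 2^23 = 8388608
Usable = total - 2 (network and broadcast)
Usable hosts: 8388606


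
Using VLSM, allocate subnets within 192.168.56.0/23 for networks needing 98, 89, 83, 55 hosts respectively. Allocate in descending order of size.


98 hosts -> /25 (126 usable): 192.168.56.0/25
89 hosts -> /25 (126 usable): 192.168.56.128/25
83 hosts -> /25 (126 usable): 192.168.57.0/25
55 hosts -> /26 (62 usable): 192.168.57.128/26
Allocation: 192.168.56.0/25 (98 hosts, 126 usable); 192.168.56.128/25 (89 hosts, 126 usable); 192.168.57.0/25 (83 hosts, 126 usable); 192.168.57.128/26 (55 hosts, 62 usable)


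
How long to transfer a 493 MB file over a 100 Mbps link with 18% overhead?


Effective throughput = 100 * (1 - 18/100) = 82 Mbps
File size in Mb = 493 * 8 = 3944 Mb
Time = 3944 / 82
Time = 48.0976 seconds


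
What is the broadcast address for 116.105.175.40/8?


Network: 116.0.0.0/8
Host bits = 24
Set all host bits to 1:
Broadcast: 116.255.255.255


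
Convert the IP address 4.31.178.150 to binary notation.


4 = 00000100
31 = 00011111
178 = 10110010
150 = 10010110
Binary: 00000100.00011111.10110010.10010110


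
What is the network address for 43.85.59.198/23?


IP:   00101011.01010101.00111011.11000110
Mask: 11111111.11111111.11111110.00000000
AND operation:
Net:  00101011.01010101.00111010.00000000
Network: 43.85.58.0/23


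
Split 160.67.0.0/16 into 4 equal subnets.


New prefix = 16 + 2 = 18
Each subnet has 16384 addresses
  160.67.0.0/18
  160.67.64.0/18
  160.67.128.0/18
  160.67.192.0/18
Subnets: 160.67.0.0/18, 160.67.64.0/18, 160.67.128.0/18, 160.67.192.0/18


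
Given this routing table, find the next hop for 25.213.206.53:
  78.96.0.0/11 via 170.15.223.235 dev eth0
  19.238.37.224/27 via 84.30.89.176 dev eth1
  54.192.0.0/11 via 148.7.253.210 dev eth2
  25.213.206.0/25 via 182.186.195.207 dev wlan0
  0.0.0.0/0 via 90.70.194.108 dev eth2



Longest prefix match for 25.213.206.53:
  /11 78.96.0.0: no
  /27 19.238.37.224: no
  /11 54.192.0.0: no
  /25 25.213.206.0: MATCH
  /0 0.0.0.0: MATCH
Selected: next-hop 182.186.195.207 via wlan0 (matched /25)


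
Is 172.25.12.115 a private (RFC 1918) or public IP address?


RFC 1918 private ranges:
  10.0.0.0/8 (10.0.0.0 - 10.255.255.255)
  172.16.0.0/12 (172.16.0.0 - 172.31.255.255)
  192.168.0.0/16 (192.168.0.0 - 192.168.255.255)
Private (in 172.16.0.0/12)


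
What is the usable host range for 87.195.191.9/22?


Network: 87.195.188.0
Broadcast: 87.195.191.255
First usable = network + 1
Last usable = broadcast - 1
Range: 87.195.188.1 to 87.195.191.254


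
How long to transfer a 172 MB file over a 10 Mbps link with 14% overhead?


Effective throughput = 10 * (1 - 14/100) = 8.6 Mbps
File size in Mb = 172 * 8 = 1376 Mb
Time = 1376 / 8.6
Time = 160 seconds


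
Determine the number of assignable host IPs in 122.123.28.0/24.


Host bits = 32 - 24 = 8
Total addresses = 2^8 = 256
Usable = total - 2 (network and broadcast)
Usable hosts: 254


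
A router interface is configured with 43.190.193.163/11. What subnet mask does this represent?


/11 means 11 network bits, 21 host bits
Binary: 11111111111000000000000000000000
Mask: 255.224.0.0


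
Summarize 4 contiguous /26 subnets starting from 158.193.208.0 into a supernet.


Original prefix: /26
Number of subnets: 4 = 2^2
New prefix = 26 - 2 = 24
Supernet: 158.193.208.0/24


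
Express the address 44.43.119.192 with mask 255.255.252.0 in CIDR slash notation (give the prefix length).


Binary: 11111111.11111111.11111100.00000000
Count leading 1s
Prefix: /22


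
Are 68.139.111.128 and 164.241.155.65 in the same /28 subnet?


Mask: 255.255.255.240
68.139.111.128 AND mask = 68.139.111.128
164.241.155.65 AND mask = 164.241.155.64
No, different subnets (68.139.111.128 vs 164.241.155.64)


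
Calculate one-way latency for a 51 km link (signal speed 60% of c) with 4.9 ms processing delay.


Speed = 0.6 * 3e5 km/s = 180000 km/s
Propagation delay = 51 / 180000 = 0.0003 s = 0.2833 ms
Processing delay = 4.9 ms
Total one-way latency = 5.1833 ms


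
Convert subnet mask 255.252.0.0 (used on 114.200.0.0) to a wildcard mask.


Subnet mask: 255.252.0.0
Wildcard = 255.255.255.255 - subnet mask
255 - 255 = 0
255 - 252 = 3
255 - 0 = 255
255 - 0 = 255
Wildcard: 0.3.255.255


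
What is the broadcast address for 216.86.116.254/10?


Network: 216.64.0.0/10
Host bits = 22
Set all host bits to 1:
Broadcast: 216.127.255.255


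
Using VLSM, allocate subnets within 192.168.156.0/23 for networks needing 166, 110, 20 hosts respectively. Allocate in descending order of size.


166 hosts -> /24 (254 usable): 192.168.156.0/24
110 hosts -> /25 (126 usable): 192.168.157.0/25
20 hosts -> /27 (30 usable): 192.168.157.128/27
Allocation: 192.168.156.0/24 (166 hosts, 254 usable); 192.168.157.0/25 (110 hosts, 126 usable); 192.168.157.128/27 (20 hosts, 30 usable)


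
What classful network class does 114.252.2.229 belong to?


First octet: 114
Binary: 01110010
0xxxxxxx -> Class A (1-126)
Class A, default mask 255.0.0.0 (/8)


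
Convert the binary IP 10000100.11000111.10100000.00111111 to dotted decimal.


10000100 = 132
11000111 = 199
10100000 = 160
00111111 = 63
IP: 132.199.160.63
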